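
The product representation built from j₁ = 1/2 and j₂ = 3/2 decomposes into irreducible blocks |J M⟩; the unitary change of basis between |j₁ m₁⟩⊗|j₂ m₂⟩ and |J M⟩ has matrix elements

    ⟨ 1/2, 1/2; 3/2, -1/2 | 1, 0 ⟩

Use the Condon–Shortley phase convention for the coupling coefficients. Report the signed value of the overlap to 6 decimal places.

triangle: 1!*0!*2!/4! = 2/24
(j±m)!: 1!*0!*1!*2!*1!*1! = 2
prefactor² = (2J+1)*Δ*N² = 1/2
  k=0: +1/(0!*1!*0!*1!*0!*1!) = 1
Σ = 1  ⇒  CG² = 1/2*1² = 1/2
CG = +√(1/2) = +0.707107

+√(1/2) ≈ +0.707107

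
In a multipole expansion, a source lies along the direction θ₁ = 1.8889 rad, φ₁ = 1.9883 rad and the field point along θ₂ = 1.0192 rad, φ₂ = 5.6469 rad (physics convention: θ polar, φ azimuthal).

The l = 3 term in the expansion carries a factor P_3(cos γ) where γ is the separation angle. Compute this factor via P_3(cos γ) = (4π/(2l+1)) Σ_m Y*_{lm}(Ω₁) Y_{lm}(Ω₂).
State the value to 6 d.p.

-0.329345

Term-by-term m-sum for l=3 (normalisation 4π/7 = 1.795196):
  m=-3: (0.339568, -0.111883) × (-0.085487, 0.243169) = (-0.001822, 0.092137)  (running Σ = (-0.001822, 0.092137))
  m=-2: (0.193549, 0.213772) × (0.114147, 0.371340) = (-0.057289, 0.096274)  (running Σ = (-0.059111, 0.188411))
  m=-1: (0.063589, -0.143355) × (0.082605, 0.061028) = (0.014001, -0.007961)  (running Σ = (-0.045110, 0.180450))
  m=0: (0.293063, -0.000000) × (-0.318154, 0.000000) = (-0.093239, 0.000000)  (running Σ = (-0.138349, 0.180450))
  m=1: (-0.063589, -0.143355) × (-0.082605, 0.061028) = (0.014001, 0.007961)  (running Σ = (-0.124348, 0.188411))
  m=2: (0.193549, -0.213772) × (0.114147, -0.371340) = (-0.057289, -0.096274)  (running Σ = (-0.181637, 0.092137))
  m=3: (-0.339568, -0.111883) × (0.085487, 0.243169) = (-0.001822, -0.092137)  (running Σ = (-0.183459, 0.000000))
Total Σ_m = (-0.183459, 0.000000). Multiply by 1.795196: (-0.329345, 0.000000). P_3(cos γ) = -0.329345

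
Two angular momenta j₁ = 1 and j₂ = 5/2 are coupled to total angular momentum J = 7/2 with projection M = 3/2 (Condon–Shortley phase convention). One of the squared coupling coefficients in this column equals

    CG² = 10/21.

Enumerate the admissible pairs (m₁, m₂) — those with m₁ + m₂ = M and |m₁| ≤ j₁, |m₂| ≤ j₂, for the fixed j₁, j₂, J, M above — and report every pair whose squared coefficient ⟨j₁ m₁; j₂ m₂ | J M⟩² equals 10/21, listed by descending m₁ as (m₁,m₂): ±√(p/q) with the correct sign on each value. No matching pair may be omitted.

(1,1/2): +√(10/21); (0,3/2): +√(10/21)

Admissible pairs with m₁+m₂ = M = 3/2: (-1,5/2), (0,3/2), (1,1/2)
  (m₁,m₂)=(1,1/2): CG² = 10/21, CG = +√(10/21)   ← matches the target
  (m₁,m₂)=(0,3/2): CG² = 10/21, CG = +√(10/21)   ← matches the target
  (m₁,m₂)=(-1,5/2): CG² = 1/21, CG = +√(1/21)
Pairs with CG² = 10/21: (1,1/2): +√(10/21); (0,3/2): +√(10/21)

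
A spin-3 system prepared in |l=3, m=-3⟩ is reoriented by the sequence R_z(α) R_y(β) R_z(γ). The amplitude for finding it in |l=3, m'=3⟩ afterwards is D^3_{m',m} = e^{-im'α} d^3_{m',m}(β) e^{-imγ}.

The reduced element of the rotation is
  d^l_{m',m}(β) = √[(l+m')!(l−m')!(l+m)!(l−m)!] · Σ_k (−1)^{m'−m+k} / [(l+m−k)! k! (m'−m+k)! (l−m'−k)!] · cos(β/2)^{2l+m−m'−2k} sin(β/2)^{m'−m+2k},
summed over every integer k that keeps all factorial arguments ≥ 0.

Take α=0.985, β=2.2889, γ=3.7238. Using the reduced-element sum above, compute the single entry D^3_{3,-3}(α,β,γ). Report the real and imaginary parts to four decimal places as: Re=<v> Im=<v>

Split into d^3_{3,-3}(β=2.2889) × two z-phases.
Half-angle: c=0.413547, s=0.910483. N=√(720·1·1·720)=720.000000
k: max(0,(-3)−(3))=0 … min(3+(-3),3−(3))=0
  k=0: (−1)^6·720.0000/(720)·0.4135^0·0.9105^6 = +0.569679
d^3_{3,-3}(2.2889) = +0.569679
Phases: e^{-i·(3)·0.9850}=-0.982642-0.185512i, e^{-i·(-3)·3.7238}=+0.174921-0.984582i ⇒ D=-0.201972+0.532674i

Re=-0.2020 Im=0.5327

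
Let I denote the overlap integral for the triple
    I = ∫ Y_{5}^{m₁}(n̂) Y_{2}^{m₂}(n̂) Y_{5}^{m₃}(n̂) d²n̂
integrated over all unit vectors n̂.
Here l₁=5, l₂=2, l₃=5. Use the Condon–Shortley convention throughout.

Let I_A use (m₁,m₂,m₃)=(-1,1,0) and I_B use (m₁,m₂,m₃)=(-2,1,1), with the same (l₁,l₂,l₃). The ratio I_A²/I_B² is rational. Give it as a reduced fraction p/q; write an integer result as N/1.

Shared (l₁,l₂,l₃)=(5,2,5): N and (l;000)² cancel in I_A²/I_B².
A: Δ = 2!·8!·2!/13! = 1/38610; Racah Σ t=1..2: t=1:−1/1440 t=2:+1/1152 = 1/5760; ⇒ 3j(5 2 5; -1 1 0)² = 1/858, sgn -1
B: Δ = 2!·8!·2!/13! = 1/38610; Racah Σ t=1..2: t=1:−1/2880 t=2:+1/1440 = 1/2880; ⇒ 3j(5 2 5; -2 1 1)² = 7/715, sgn +1
I_A²/I_B² = (1/858)/(7/715) = 5/42

5/42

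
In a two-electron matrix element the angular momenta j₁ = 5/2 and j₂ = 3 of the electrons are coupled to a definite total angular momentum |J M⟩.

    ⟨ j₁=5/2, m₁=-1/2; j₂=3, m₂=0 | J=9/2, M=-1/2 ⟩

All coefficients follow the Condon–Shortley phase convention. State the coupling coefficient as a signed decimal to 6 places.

-0.208063  (= −√(10/231))

j₁+j₂−J=1  J+j₁−j₂=4  J−j₁+j₂=5  j₁+j₂+J+1=11
(j₁±m₁, j₂±m₂, J±M) = (2,3,3,3,4,5)
P² = 69120/77
sum k=0..1:
  [0] +1/72 = 1/72
  [1] −1/48 = -1/48
S = -1/144
C² = P²·S² = 10/231 ; C = -0.208063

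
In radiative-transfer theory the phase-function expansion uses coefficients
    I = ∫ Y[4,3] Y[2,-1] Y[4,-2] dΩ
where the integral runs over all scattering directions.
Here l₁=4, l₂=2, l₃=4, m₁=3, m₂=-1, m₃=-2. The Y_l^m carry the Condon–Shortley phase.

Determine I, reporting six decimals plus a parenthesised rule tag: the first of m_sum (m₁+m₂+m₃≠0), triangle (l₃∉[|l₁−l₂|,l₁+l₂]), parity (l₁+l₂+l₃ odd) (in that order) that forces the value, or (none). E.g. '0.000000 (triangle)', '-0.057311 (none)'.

Checks pass: Σm=0; 10 even; l₃=4∈[2,6].
(2·4+1)(2·2+1)(2·4+1) = 405
Δ: 2! 6! 2! / 11! → 1/13860
sum: t=0:+1/192 t=1:−1/36 t=2:+1/192 = -5/288
3j²(4 2 4; 0 0 0) = Δ·Π!·Σ² = 20/693  (sign -1)
sum: t=0:+1/240 t=1:−1/1440 = 1/288
3j²(4 2 4; 3 -1 -2) = Δ·Π!·Σ² = 5/132  (sign +1)
combine: 4πI² = 405·20/693·5/132 = 375/847
take √, sign -1: I = -0.18770204
No selection rule forces the value: the integral is nonzero (none).

-0.187702 (none)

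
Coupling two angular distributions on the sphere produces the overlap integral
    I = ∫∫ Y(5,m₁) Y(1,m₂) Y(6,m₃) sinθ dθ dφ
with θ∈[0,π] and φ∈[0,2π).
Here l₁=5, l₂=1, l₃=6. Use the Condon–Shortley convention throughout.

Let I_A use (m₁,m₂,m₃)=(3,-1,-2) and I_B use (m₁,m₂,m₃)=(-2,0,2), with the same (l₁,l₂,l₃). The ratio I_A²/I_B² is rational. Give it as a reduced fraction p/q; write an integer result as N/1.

3/16

Shared (l₁,l₂,l₃)=(5,1,6): N and (l;000)² cancel in I_A²/I_B².
A: Δ = 0!·10!·2!/13! = 1/858; Racah Σ t=0..0: t=0:+1/161280 = 1/161280; ⇒ 3j(5 1 6; 3 -1 -2)² = 1/143, sgn +1
B: Δ = 0!·10!·2!/13! = 1/858; Racah Σ t=0..0: t=0:+1/30240 = 1/30240; ⇒ 3j(5 1 6; -2 0 2)² = 16/429, sgn +1
I_A²/I_B² = (1/143)/(16/429) = 3/16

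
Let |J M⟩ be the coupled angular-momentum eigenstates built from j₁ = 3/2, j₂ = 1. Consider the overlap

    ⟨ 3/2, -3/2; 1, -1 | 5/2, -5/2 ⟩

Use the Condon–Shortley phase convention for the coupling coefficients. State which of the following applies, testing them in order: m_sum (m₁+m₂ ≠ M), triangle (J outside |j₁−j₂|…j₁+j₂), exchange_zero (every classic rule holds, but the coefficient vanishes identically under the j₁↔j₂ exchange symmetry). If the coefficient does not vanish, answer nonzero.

m-sum: m₁+m₂ = -3/2+(-1) = -5/2, M = -5/2  ✓
triangle: |j₁−j₂| = 1/2 ≤ J = 5/2 ≤ j₁+j₂ = 5/2  ✓
exchange: j₁≠j₂ or m₁≠m₂ — the exchange symmetry imposes no constraint here
value check: CG = +1 = +1.000000 ≠ 0

nonzero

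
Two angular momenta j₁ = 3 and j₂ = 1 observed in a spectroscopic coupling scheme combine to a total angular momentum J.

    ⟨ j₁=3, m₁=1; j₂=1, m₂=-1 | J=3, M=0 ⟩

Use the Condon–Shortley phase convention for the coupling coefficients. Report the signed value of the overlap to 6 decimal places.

√[7·1!5!1!/8! · 4!2!0!2!3!3!] = √(72)
  +(−1)^0/∏(0,1,2,0,3,1)! = 1/12  (running 1/12)
⟨..|..⟩ = √(72)·(1/12) = +0.707107

+0.707107  (= +√(1/2))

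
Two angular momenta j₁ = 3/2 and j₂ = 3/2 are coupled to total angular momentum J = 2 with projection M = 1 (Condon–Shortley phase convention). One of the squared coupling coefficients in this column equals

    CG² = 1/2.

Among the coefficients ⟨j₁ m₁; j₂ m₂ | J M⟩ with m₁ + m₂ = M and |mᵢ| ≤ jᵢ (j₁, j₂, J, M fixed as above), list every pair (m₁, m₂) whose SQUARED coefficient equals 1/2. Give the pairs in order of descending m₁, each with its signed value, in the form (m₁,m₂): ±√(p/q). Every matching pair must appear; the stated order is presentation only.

(3/2,-1/2): +√(1/2); (-1/2,3/2): −√(1/2)

Admissible pairs with m₁+m₂ = M = 1: (-1/2,3/2), (1/2,1/2), (3/2,-1/2)
  (m₁,m₂)=(3/2,-1/2): CG² = 1/2, CG = +√(1/2)   ← matches the target
  (m₁,m₂)=(1/2,1/2): CG² = 0/1, CG = 0
  (m₁,m₂)=(-1/2,3/2): CG² = 1/2, CG = −√(1/2)   ← matches the target
Pairs with CG² = 1/2: (3/2,-1/2): +√(1/2); (-1/2,3/2): −√(1/2)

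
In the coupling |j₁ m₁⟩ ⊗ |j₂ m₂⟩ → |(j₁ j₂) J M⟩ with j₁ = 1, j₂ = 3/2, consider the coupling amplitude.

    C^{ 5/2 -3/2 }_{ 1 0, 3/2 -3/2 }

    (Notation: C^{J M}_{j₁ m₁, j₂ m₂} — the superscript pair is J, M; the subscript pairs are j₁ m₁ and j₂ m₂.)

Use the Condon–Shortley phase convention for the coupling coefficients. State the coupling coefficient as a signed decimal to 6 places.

√[6·0!2!3!/6! · 1!1!0!3!1!4!] = √(72/5)
  +(−1)^0/∏(0,0,1,0,1,3)! = 1/6  (running 1/6)
⟨..|..⟩ = √(72/5)·(1/6) = +0.632456

+0.632456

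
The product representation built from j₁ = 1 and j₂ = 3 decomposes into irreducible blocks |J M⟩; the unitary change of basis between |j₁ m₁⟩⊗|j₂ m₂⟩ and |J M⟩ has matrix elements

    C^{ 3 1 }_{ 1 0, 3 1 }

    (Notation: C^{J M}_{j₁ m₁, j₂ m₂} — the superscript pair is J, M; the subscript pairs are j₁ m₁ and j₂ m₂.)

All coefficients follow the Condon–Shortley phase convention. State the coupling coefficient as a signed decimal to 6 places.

−√(1/12) ≈ -0.288675

√[7·1!1!5!/8! · 1!1!4!2!4!2!] = √(48)
  +(−1)^0/∏(0,1,1,4,0,1)! = 1/24  (running 1/24)
  +(−1)^1/∏(1,0,0,3,1,2)! = -1/12  (running -1/24)
⟨..|..⟩ = √(48)·(-1/24) = -0.288675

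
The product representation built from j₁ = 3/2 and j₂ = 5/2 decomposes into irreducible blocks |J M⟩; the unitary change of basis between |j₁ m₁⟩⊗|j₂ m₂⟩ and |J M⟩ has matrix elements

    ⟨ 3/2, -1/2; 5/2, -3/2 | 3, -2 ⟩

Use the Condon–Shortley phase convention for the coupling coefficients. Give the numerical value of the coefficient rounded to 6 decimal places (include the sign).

+√(1/12) ≈ +0.288675

j₁+j₂−J=1  J+j₁−j₂=2  J−j₁+j₂=4  j₁+j₂+J+1=8
(j₁±m₁, j₂±m₂, J±M) = (1,2,1,4,1,5)
P² = 48
sum k=0..1:
  [0] +1/12 = 1/12
  [1] −1/24 = -1/24
S = 1/24
C² = P²·S² = 1/12 ; C = +0.288675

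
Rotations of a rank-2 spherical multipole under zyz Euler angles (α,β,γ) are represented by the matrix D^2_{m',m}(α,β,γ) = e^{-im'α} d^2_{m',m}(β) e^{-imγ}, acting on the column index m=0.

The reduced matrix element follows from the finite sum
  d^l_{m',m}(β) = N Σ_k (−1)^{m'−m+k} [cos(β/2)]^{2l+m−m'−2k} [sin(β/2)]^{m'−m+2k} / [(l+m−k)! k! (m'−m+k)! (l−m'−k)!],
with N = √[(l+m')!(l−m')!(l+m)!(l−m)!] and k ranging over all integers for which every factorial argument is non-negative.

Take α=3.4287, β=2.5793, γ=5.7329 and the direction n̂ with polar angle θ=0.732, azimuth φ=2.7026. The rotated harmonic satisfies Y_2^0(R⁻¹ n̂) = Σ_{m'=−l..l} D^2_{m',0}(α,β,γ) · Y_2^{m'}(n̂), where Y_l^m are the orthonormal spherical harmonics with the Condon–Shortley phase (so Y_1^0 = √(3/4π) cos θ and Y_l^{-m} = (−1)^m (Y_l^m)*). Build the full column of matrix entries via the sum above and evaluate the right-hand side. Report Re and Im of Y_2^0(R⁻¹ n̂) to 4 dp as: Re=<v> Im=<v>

Need the full column D^2_{m',0} for m'=−2..2 at α=3.4287, β=2.5793, γ=5.7329.
cos(β/2)=0.277457, sin(β/2)=0.960738
d^2_{-2,0}: single k=2 term ⇒ +0.174051;  D = +0.146137+0.094540i
d^2_{-1,0}: k∈[1..2] ⇒ +0.050265 -0.602680 = -0.552414;  D = +0.529802+0.156432i
d^2_{0,0}: k∈[0..2] ⇒ +0.005926 -0.284225 +0.851961 = +0.573663;  D = +0.573663+0.000000i
d^2_{1,0}: k∈[0..1] ⇒ -0.050265 +0.602680 = +0.552414;  D = -0.529802+0.156432i
d^2_{2,0}: single k=0 term ⇒ +0.174051;  D = +0.146137-0.094540i
Y_2^{m'}(θ=0.732,φ=2.7026) and Σ D·Y over m':
  (+0.1461+0.0945i)·(+0.1102+0.1328i)  (+0.5298+0.1564i)·(-0.3477-0.1632i)  (+0.5737+0.0000i)·(+0.2081+0.0000i)  (-0.5298+0.1564i)·(+0.3477-0.1632i)  (+0.1461-0.0945i)·(+0.1102-0.1328i)
Y_2^0(R⁻¹ n̂) = -0.190805-0.000000i

Re=-0.1908 Im=0.0000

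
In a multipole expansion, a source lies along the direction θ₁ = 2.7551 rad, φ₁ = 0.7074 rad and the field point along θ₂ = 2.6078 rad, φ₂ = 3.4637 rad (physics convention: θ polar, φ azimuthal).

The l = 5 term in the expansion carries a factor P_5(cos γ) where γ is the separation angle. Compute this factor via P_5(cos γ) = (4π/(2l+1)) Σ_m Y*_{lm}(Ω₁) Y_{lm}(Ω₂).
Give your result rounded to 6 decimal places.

-0.200584

Addition theorem: P_5(cos γ) = (4π/11) Σ_m Y*_{lm}(Ω₁) Y_{lm}(Ω₂), m = −5…5:
  m=-5: Y*=-0.003259-0.001360i  Y=+0.000629+0.015814i  product +0.000019-0.000052i
  m=-4: Y*=+0.026120-0.008424i  Y=-0.023594+0.081327i  product +0.000069+0.002323i
  m=-3: Y*=-0.065240+0.106074i  Y=-0.146839+0.212587i  product -0.012970-0.029445i
  m=-2: Y*=-0.054534-0.346745i  Y=-0.369458+0.277506i  product +0.116372+0.112974i
  m=-1: Y*=+0.407923+0.348781i  Y=-0.333700+0.111366i  product -0.174966-0.070960i
  m=+0: Y*=-0.142454-0.000000i  Y=+0.229056+0.000000i  product -0.032630-0.000000i
  m=+1: Y*=-0.407923+0.348781i  Y=+0.333700+0.111366i  product -0.174966+0.070960i
  m=+2: Y*=-0.054534+0.346745i  Y=-0.369458-0.277506i  product +0.116372-0.112974i
  m=+3: Y*=+0.065240+0.106074i  Y=+0.146839+0.212587i  product -0.012970+0.029445i
  m=+4: Y*=+0.026120+0.008424i  Y=-0.023594-0.081327i  product +0.000069-0.002323i
  m=+5: Y*=+0.003259-0.001360i  Y=-0.000629+0.015814i  product +0.000019+0.000052i
Total Σ_m = -0.175582+0.000000i. Multiply by 1.142397: -0.200584+0.000000i. P_5(cos γ) = -0.200584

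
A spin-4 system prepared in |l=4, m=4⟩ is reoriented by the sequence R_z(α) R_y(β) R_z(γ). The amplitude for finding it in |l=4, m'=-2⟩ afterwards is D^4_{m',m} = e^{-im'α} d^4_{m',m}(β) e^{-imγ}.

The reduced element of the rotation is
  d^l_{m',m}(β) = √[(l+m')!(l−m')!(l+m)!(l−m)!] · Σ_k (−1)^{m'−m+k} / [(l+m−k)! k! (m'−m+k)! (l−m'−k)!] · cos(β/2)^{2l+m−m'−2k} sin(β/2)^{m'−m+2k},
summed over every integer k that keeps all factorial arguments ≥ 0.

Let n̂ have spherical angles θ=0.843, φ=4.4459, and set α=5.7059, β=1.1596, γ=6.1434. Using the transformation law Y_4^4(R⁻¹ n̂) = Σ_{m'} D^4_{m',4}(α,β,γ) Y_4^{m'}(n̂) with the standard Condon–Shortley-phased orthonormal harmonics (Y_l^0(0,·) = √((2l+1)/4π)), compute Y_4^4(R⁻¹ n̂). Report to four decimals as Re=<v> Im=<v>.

Re=-0.1010 Im=-0.2452

Need the full column D^4_{m',4} for m'=−4..4 at α=5.7059, β=1.1596, γ=6.1434.
cos(β/2)=0.836572, sin(β/2)=0.547857
d^4_{-4,4}: single k=8 term ⇒ +0.008116;  D = -0.001447-0.007986i
d^4_{-3,4}: single k=7 term ⇒ +0.035052;  D = +0.013588-0.032311i
d^4_{-2,4}: single k=6 term ⇒ +0.100135;  D = +0.082903-0.056162i
d^4_{-1,4}: single k=5 term ⇒ +0.216241;  D = +0.216206-0.003923i
d^4_{0,4}: single k=4 term ⇒ +0.369173;  D = +0.312952+0.195831i
d^4_{1,4}: single k=3 term ⇒ +0.504211;  D = +0.212191+0.457387i
d^4_{2,4}: single k=2 term ⇒ +0.544419;  D = -0.077541+0.538869i
d^4_{3,4}: single k=1 term ⇒ +0.444361;  D = -0.293072+0.334014i
d^4_{4,4}: single k=0 term ⇒ +0.239899;  D = -0.230994+0.064753i
Y_4^{m'}(θ=0.843,φ=4.4459) and Σ D·Y over m':
  (-0.0014-0.0080i)·(+0.0665+0.1204i)  (+0.0136-0.0323i)·(+0.2485-0.2416i)  (+0.0829-0.0562i)·(-0.3369-0.1988i)  (+0.2162-0.0039i)·(-0.0060+0.0221i)  (+0.3130+0.1958i)·(-0.3620+0.0000i)  (+0.2122+0.4574i)·(+0.0060+0.0221i)  (-0.0775+0.5389i)·(-0.3369+0.1988i)  (-0.2931+0.3340i)·(-0.2485-0.2416i)  (-0.2310+0.0648i)·(+0.0665-0.1204i)
Y_4^4(R⁻¹ n̂) = -0.101037-0.245241i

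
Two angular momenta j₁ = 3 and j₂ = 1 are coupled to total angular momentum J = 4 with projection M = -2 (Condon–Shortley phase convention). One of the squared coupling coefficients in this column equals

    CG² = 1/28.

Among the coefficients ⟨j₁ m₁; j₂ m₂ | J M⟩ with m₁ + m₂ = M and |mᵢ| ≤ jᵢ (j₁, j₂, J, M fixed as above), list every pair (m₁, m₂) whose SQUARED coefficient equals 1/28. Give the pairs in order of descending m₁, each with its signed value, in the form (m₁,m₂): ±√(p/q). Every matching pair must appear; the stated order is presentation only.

Admissible pairs with m₁+m₂ = M = -2: (-3,1), (-2,0), (-1,-1)
  (m₁,m₂)=(-1,-1): CG² = 15/28, CG = +√(15/28)
  (m₁,m₂)=(-2,0): CG² = 3/7, CG = +√(3/7)
  (m₁,m₂)=(-3,1): CG² = 1/28, CG = +√(1/28)   ← matches the target
Pairs with CG² = 1/28: (-3,1): +√(1/28)

(-3,1): +√(1/28)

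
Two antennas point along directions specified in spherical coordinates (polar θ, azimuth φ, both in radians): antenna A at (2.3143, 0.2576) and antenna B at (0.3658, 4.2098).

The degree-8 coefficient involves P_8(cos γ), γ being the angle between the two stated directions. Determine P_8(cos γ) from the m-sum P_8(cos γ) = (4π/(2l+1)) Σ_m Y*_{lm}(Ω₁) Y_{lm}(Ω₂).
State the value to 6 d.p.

-0.086027

Summing Y*_{l m}(θ₁,φ₁)·Y_{l m}(θ₂,φ₂) over m ∈ [−8, 8]; prefactor 4π/(2·8+1) = 0.739198:
  term(m=-8) = (0.000006, -0.000001)   from Y*(Ω₁)=(-0.020910, 0.039201), Y(Ω₂)=(-0.000088, -0.000106)
  term(m=-7) = (0.000193, 0.000135)   from Y*(Ω₁)=(0.037638, -0.159024), Y(Ω₂)=(-0.000530, 0.001341)
  term(m=-6) = (0.000505, 0.003311)   from Y*(Ω₁)=(0.008859, 0.351533), Y(Ω₂)=(0.009449, -0.001197)
  term(m=-5) = (-0.012648, 0.016319)   from Y*(Ω₁)=(-0.128531, -0.442318), Y(Ω₂)=(-0.026359, -0.036255)
  term(m=-4) = (-0.041497, 0.004199)   from Y*(Ω₁)=(0.139593, 0.232667), Y(Ω₂)=(-0.065414, 0.139108)
  term(m=-3) = (0.048384, 0.041568)   from Y*(Ω₁)=(0.122521, 0.119472), Y(Ω₂)=(0.372010, -0.023479)
  term(m=-2) = (0.010811, 0.214236)   from Y*(Ω₁)=(-0.326253, -0.184726), Y(Ω₂)=(-0.306634, -0.483037)
  term(m=-1) = (0.000326, -0.000343)   from Y*(Ω₁)=(-0.001300, -0.000342), Y(Ω₂)=(-0.169644, 0.308629)
  term(m=+0) = (-0.128537, 0.000000)   from Y*(Ω₁)=(0.369968, -0.000000), Y(Ω₂)=(-0.347429, 0.000000)
  term(m=+1) = (0.000326, 0.000343)   from Y*(Ω₁)=(0.001300, -0.000342), Y(Ω₂)=(0.169644, 0.308629)
  term(m=+2) = (0.010811, -0.214236)   from Y*(Ω₁)=(-0.326253, 0.184726), Y(Ω₂)=(-0.306634, 0.483037)
  term(m=+3) = (0.048384, -0.041568)   from Y*(Ω₁)=(-0.122521, 0.119472), Y(Ω₂)=(-0.372010, -0.023479)
  term(m=+4) = (-0.041497, -0.004199)   from Y*(Ω₁)=(0.139593, -0.232667), Y(Ω₂)=(-0.065414, -0.139108)
  term(m=+5) = (-0.012648, -0.016319)   from Y*(Ω₁)=(0.128531, -0.442318), Y(Ω₂)=(0.026359, -0.036255)
  term(m=+6) = (0.000505, -0.003311)   from Y*(Ω₁)=(0.008859, -0.351533), Y(Ω₂)=(0.009449, 0.001197)
  term(m=+7) = (0.000193, -0.000135)   from Y*(Ω₁)=(-0.037638, -0.159024), Y(Ω₂)=(0.000530, 0.001341)
  term(m=+8) = (0.000006, 0.000001)   from Y*(Ω₁)=(-0.020910, -0.039201), Y(Ω₂)=(-0.000088, 0.000106)
Total Σ_m = (-0.116378, -0.000000). Multiply by 0.739198: (-0.086027, -0.000000). P_8(cos γ) = -0.086027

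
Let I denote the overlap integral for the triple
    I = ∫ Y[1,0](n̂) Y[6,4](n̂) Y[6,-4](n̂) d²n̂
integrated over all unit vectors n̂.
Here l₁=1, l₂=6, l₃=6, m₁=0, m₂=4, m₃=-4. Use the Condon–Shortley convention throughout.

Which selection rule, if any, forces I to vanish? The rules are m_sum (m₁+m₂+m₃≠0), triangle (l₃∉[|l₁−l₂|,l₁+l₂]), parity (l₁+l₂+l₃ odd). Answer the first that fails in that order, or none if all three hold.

parity

m₁+m₂+m₃ = 0 + 4 − 4 = 0  ✓
triangle: |1−6|=5 ≤ l₃=6 ≤ 1+6=7  ✓
parity: l₁+l₂+l₃ = 13 is odd  ✗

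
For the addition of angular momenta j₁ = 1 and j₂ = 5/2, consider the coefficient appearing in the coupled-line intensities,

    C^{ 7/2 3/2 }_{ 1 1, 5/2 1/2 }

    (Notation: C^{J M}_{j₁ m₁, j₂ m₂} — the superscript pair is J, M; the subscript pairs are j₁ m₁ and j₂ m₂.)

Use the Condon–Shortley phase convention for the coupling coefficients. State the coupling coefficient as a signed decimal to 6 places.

+0.690066  (= +√(10/21))

j₁+j₂−J=0  J+j₁−j₂=2  J−j₁+j₂=5  j₁+j₂+J+1=8
(j₁±m₁, j₂±m₂, J±M) = (2,0,3,2,5,2)
P² = 1920/7
sum k=0..0:
  [0] +1/24 = 1/24
S = 1/24
C² = P²·S² = 10/21 ; C = +0.690066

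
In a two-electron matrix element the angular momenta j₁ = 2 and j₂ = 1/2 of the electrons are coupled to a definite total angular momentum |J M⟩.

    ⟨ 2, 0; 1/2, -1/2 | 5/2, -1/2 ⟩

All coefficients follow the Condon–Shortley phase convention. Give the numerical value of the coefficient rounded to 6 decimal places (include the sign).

+√(3/5) ≈ +0.774597

j₁+j₂−J=0  J+j₁−j₂=4  J−j₁+j₂=1  j₁+j₂+J+1=6
(j₁±m₁, j₂±m₂, J±M) = (2,2,0,1,2,3)
P² = 48/5
sum k=0..0:
  [0] +1/4 = 1/4
S = 1/4
C² = P²·S² = 3/5 ; C = +0.774597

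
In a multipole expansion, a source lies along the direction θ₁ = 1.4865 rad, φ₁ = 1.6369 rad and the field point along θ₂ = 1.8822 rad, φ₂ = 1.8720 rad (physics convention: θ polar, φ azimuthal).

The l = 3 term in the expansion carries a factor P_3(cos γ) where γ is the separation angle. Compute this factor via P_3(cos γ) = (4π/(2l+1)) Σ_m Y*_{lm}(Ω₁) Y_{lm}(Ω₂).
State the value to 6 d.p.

Addition theorem: P_3(cos γ) = (4π/7) Σ_m Y*_{lm}(Ω₁) Y_{lm}(Ω₂), m = −3…3:
  term(m=-3) = 0.11311 - 0.09630j   from Y*(Ω₁)=0.08133 - 0.40470j, Y(Ω₂)=0.28270 + 0.22268j
  term(m=-2) = -0.02161 + 0.01098j   from Y*(Ω₁)=-0.08469 - 0.01126j, Y(Ω₂)=0.23379 - 0.16077j
  term(m=-1) = 0.04931 - 0.01181j   from Y*(Ω₁)=0.02052 - 0.30994j, Y(Ω₂)=0.04843 + 0.15589j
  term(m=+0) = -0.02695 + 0.00000j   from Y*(Ω₁)=-0.09315 + 0.00000j, Y(Ω₂)=0.28935 + 0.00000j
  term(m=+1) = 0.04931 + 0.01181j   from Y*(Ω₁)=-0.02052 - 0.30994j, Y(Ω₂)=-0.04843 + 0.15589j
  term(m=+2) = -0.02161 - 0.01098j   from Y*(Ω₁)=-0.08469 + 0.01126j, Y(Ω₂)=0.23379 + 0.16077j
  term(m=+3) = 0.11311 + 0.09630j   from Y*(Ω₁)=-0.08133 - 0.40470j, Y(Ω₂)=-0.28270 + 0.22268j
Total Σ_m = 0.25467 + 0.00000j. Multiply by 1.795196: 0.45718 + 0.00000j. P_3(cos γ) = 0.457177

0.457177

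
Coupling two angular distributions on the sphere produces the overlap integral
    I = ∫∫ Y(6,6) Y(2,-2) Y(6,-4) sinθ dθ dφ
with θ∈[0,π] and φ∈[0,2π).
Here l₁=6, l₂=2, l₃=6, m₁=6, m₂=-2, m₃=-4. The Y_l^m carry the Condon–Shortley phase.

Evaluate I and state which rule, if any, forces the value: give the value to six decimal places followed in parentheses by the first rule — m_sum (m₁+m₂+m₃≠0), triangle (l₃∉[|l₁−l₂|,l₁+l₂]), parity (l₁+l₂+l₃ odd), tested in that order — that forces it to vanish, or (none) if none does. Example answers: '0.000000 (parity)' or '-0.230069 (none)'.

-0.076075 (none)

Rules hold: Σm=0, L=14 even, 4≤6≤8.
N = 13·5·13 = 845
Δ = 2!·10!·2!/15! = 1/90090
Racah Σ t=0..2: t=0:+1/69120 t=1:−1/14400 t=2:+1/69120 = -7/172800
⇒ 3j(6 2 6; 0 0 0)² = 14/715, sgn -1
Racah Σ t=0..0: t=0:+1/14515200 = 1/14515200
⇒ 3j(6 2 6; 6 -2 -4)² = 2/455, sgn +1
4πI² = N·(3j₀)²·(3jₘ)² = 4/55
I = -1·√(0.0727273/4π) = -0.07607531
No selection rule forces the value: the integral is nonzero (none).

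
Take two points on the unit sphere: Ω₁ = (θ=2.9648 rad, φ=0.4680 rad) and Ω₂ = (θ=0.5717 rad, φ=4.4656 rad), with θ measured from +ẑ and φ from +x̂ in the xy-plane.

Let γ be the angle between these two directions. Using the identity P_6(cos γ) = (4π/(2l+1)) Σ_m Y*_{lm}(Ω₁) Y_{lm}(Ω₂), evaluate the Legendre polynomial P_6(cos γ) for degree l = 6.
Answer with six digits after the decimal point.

Term-by-term m-sum for l=6 (normalisation 4π/13 = 0.966644):
  [-6]  conj(Y_{6,-6})(Ω₁) = (-0.000014, 0.000005) ; Y_{6,-6}(Ω₂) = (-0.001090, -0.012071) ; Δ = (0.000000, 0.000000)
  [-5]  conj(Y_{6,-5})(Ω₁) = (0.000193, -0.000199) ; Y_{6,-5}(Ω₂) = (-0.061591, 0.021569) ; Δ = (-0.000008, 0.000016)
  [-4]  conj(Y_{6,-4})(Ω₁) = (-0.000978, 0.003149) ; Y_{6,-4}(Ω₂) = (0.114238, 0.172987) ; Δ = (-0.000656, 0.000191)
  [-3]  conj(Y_{6,-3})(Ω₁) = (-0.004436, -0.026349) ; Y_{6,-3}(Ω₂) = (0.279767, -0.306171) ; Δ = (-0.009308, -0.006013)
  [-2]  conj(Y_{6,-2})(Ω₁) = (0.086905, 0.117999) ; Y_{6,-2}(Ω₂) = (-0.401043, -0.215758) ; Δ = (-0.009393, -0.066073)
  [-1]  conj(Y_{6,-1})(Ω₁) = (-0.440379, -0.222590) ; Y_{6,-1}(Ω₂) = (-0.013244, 0.052572) ; Δ = (0.017534, -0.020204)
  [+0]  conj(Y_{6,0})(Ω₁) = (0.709327, -0.000000) ; Y_{6,0}(Ω₂) = (-0.418418, 0.000000) ; Δ = (-0.296795, 0.000000)
  [+1]  conj(Y_{6,1})(Ω₁) = (0.440379, -0.222590) ; Y_{6,1}(Ω₂) = (0.013244, 0.052572) ; Δ = (0.017534, 0.020204)
  [+2]  conj(Y_{6,2})(Ω₁) = (0.086905, -0.117999) ; Y_{6,2}(Ω₂) = (-0.401043, 0.215758) ; Δ = (-0.009393, 0.066073)
  [+3]  conj(Y_{6,3})(Ω₁) = (0.004436, -0.026349) ; Y_{6,3}(Ω₂) = (-0.279767, -0.306171) ; Δ = (-0.009308, 0.006013)
  [+4]  conj(Y_{6,4})(Ω₁) = (-0.000978, -0.003149) ; Y_{6,4}(Ω₂) = (0.114238, -0.172987) ; Δ = (-0.000656, -0.000191)
  [+5]  conj(Y_{6,5})(Ω₁) = (-0.000193, -0.000199) ; Y_{6,5}(Ω₂) = (0.061591, 0.021569) ; Δ = (-0.000008, -0.000016)
  [+6]  conj(Y_{6,6})(Ω₁) = (-0.000014, -0.000005) ; Y_{6,6}(Ω₂) = (-0.001090, 0.012071) ; Δ = (0.000000, -0.000000)
Σ over m = (-0.300457, 0.000000); ×(4π/13) → (-0.290435, 0.000000). Real part: -0.290435

-0.290435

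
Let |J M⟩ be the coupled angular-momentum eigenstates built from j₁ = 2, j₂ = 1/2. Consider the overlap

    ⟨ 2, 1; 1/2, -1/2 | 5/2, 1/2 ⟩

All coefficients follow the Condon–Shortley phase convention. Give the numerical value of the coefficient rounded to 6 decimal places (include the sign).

+√(2/5) ≈ +0.632456

√[6·0!4!1!/6! · 3!1!0!1!3!2!] = √(72/5)
  +(−1)^0/∏(0,0,1,0,3,1)! = 1/6  (running 1/6)
⟨..|..⟩ = √(72/5)·(1/6) = +0.632456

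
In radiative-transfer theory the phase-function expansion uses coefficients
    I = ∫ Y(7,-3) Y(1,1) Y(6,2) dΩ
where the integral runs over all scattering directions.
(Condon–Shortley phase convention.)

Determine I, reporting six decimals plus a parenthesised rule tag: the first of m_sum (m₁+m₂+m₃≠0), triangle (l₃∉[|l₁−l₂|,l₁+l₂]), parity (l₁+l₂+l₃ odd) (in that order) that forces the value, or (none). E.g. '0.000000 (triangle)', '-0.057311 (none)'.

-0.234717 (none)

Checks pass: Σm=0; 14 even; l₃=6∈[6,8].
(2·7+1)(2·1+1)(2·6+1) = 585
Δ: 2! 12! 0! / 15! → 1/1365
sum: t=1:−1/518400 = -1/518400
3j²(7 1 6; 0 0 0) = Δ·Π!·Σ² = 7/195  (sign -1)
sum: t=2:+1/1935360 = 1/1935360
3j²(7 1 6; -3 1 2) = Δ·Π!·Σ² = 3/91  (sign +1)
combine: 4πI² = 585·7/195·3/91 = 9/13
take √, sign -1: I = -0.23471705
No selection rule forces the value: the integral is nonzero (none).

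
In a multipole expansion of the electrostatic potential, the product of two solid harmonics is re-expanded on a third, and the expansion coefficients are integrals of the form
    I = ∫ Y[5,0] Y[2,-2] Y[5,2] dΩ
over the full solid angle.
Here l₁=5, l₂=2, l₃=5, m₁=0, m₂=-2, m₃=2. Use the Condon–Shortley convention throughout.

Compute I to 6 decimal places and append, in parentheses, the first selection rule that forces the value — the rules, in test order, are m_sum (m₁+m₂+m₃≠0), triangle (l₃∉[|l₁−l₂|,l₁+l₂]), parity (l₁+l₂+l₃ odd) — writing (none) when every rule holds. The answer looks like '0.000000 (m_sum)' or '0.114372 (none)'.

m-sum 0 ✓  L=12 even ✓  3≤5≤7 ✓
Π(2lᵢ+1) = 11×5×11 = 605
triangle coeff Δ(5,2,5) = 1/38610
Σ_t [0,2]: t=0:+1/2880 t=1:−1/576 t=2:+1/2880 = -1/960
(3j)²=10/429 [(5 2 5; 0 0 0)], sign=+1
Σ_t [0,0]: t=0:+1/2880 = 1/2880
(3j)²=14/429 [(5 2 5; 0 -2 2)], sign=-1
⇒ 4πI² = 700/1521
I = (-1)√(700/1521/(4π)) = -0.19137248
No selection rule forces the value: the integral is nonzero (none).

-0.191372 (none)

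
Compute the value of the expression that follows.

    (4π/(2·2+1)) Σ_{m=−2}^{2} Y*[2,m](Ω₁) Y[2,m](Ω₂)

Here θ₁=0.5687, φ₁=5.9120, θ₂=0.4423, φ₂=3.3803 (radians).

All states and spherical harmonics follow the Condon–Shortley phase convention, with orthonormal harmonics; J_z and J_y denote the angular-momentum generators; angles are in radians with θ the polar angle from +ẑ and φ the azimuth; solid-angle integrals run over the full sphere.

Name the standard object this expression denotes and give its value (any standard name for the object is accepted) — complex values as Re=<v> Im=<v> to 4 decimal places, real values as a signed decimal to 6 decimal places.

This sum is the spherical-harmonic addition theorem: it equals the Legendre polynomial P_l(cos γ) of the angle γ between the two directions.
Summing Y*_{l m}(θ₁,φ₁)·Y_{l m}(θ₂,φ₂) over m ∈ [−2, 2]; prefactor 4π/(2·2+1) = 2.513274:
  m=-2: (0.082550, -0.075735) × (0.062853, -0.032516) = (0.002726, -0.007444)  (running Σ = (0.002726, -0.007444))
  m=-1: (0.326687, -0.127156) × (-0.290372, 0.070661) = (-0.085876, 0.060006)  (running Σ = (-0.083150, 0.052562))
  m=0: (0.356371, -0.000000) × (0.457443, 0.000000) = (0.163020, 0.000000)  (running Σ = (0.079870, 0.052562))
  m=1: (-0.326687, -0.127156) × (0.290372, 0.070661) = (-0.085876, -0.060006)  (running Σ = (-0.006006, -0.007444))
  m=2: (0.082550, 0.075735) × (0.062853, 0.032516) = (0.002726, 0.007444)  (running Σ = (-0.003280, -0.000000))
Σ over m = (-0.003280, -0.000000); ×(4π/5) → (-0.008243, -0.000000). Real part: -0.008243

Legendre polynomial (addition theorem), -0.008243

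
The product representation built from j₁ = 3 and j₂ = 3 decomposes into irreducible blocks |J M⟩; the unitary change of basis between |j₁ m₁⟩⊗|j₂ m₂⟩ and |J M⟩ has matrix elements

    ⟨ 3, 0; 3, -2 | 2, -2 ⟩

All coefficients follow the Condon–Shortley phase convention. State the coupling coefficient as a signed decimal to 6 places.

√[5·4!2!2!/9! · 3!3!1!5!0!4!] = √(960/7)
  +(−1)^1/∏(1,3,2,0,0,2)! = -1/24  (running -1/24)
⟨..|..⟩ = √(960/7)·(-1/24) = -0.487950

−√(5/21) ≈ -0.487950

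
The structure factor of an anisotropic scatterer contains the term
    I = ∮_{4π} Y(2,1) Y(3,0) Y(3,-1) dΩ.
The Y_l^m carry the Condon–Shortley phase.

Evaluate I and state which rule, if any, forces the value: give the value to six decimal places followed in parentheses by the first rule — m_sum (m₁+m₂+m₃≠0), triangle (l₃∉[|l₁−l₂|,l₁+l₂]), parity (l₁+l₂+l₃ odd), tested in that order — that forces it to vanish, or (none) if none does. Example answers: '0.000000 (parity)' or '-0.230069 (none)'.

-0.059471 (none)

Rules hold: Σm=0, L=8 even, 1≤3≤5.
N = 5·7·7 = 245
Δ = 2!·2!·4!/9! = 1/3780
Racah Σ t=0..2: t=0:+1/24 t=1:−1/4 t=2:+1/24 = -1/6
⇒ 3j(2 3 3; 0 0 0)² = 4/105, sgn +1
Racah Σ t=0..1: t=0:+1/12 t=1:−1/8 = -1/24
⇒ 3j(2 3 3; 1 0 -1)² = 1/210, sgn -1
4πI² = N·(3j₀)²·(3jₘ)² = 2/45
I = -1·√(0.0444444/4π) = -0.05947080
No selection rule forces the value: the integral is nonzero (none).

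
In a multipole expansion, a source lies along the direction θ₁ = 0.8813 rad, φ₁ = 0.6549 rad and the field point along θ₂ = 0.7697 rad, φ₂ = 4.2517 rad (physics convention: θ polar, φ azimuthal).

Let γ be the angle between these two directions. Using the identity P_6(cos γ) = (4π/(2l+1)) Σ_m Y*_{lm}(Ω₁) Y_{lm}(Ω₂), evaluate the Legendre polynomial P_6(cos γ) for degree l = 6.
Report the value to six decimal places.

Expand P_6 via completeness: Σ_{m} conj(Y_{6,m}) at Ω₁ times Y_{6,m} at Ω₂ —
  m=-6: (-0.07190 - 0.07224j) × (0.05101 - 0.02022j) = -0.00513 - 0.00223j  (running Σ = -0.00513 - 0.00223j)
  m=-5: (-0.28853 - 0.03858j) × (-0.14582 - 0.13120j) = 0.03701 + 0.04348j  (running Σ = 0.03189 + 0.04125j)
  m=-4: (-0.37830 + 0.21760j) × (-0.10504 + 0.37665j) = -0.04223 - 0.16535j  (running Σ = -0.01034 - 0.12410j)
  m=-3: (-0.10603 + 0.25512j) × (0.41388 - 0.07905j) = -0.02372 + 0.11397j  (running Σ = -0.03406 - 0.01012j)
  m=-2: (-0.04402 - 0.16483j) × (-0.04708 - 0.06200j) = -0.00815 + 0.01049j  (running Σ = -0.04221 + 0.00037j)
  m=-1: (-0.27843 - 0.21383j) × (0.15512 - 0.31256j) = -0.11002 + 0.05386j  (running Σ = -0.15223 + 0.05422j)
  m=0: (0.07717 + 0.00000j) × (-0.18709 + 0.00000j) = -0.01444 + 0.00000j  (running Σ = -0.16667 + 0.05422j)
  m=1: (0.27843 - 0.21383j) × (-0.15512 - 0.31256j) = -0.11002 - 0.05386j  (running Σ = -0.27669 + 0.00037j)
  m=2: (-0.04402 + 0.16483j) × (-0.04708 + 0.06200j) = -0.00815 - 0.01049j  (running Σ = -0.28484 - 0.01012j)
  m=3: (0.10603 + 0.25512j) × (-0.41388 - 0.07905j) = -0.02372 - 0.11397j  (running Σ = -0.30856 - 0.12410j)
  m=4: (-0.37830 - 0.21760j) × (-0.10504 - 0.37665j) = -0.04223 + 0.16535j  (running Σ = -0.35078 + 0.04125j)
  m=5: (0.28853 - 0.03858j) × (0.14582 - 0.13120j) = 0.03701 - 0.04348j  (running Σ = -0.31377 - 0.00223j)
  m=6: (-0.07190 + 0.07224j) × (0.05101 + 0.02022j) = -0.00513 + 0.00223j  (running Σ = -0.31890 + 0.00000j)
Accumulated sum -0.31890 + 0.00000j; after 4π/(2l+1) scaling, -0.30826 + 0.00000j ⇒ P_6 = -0.308261

-0.308261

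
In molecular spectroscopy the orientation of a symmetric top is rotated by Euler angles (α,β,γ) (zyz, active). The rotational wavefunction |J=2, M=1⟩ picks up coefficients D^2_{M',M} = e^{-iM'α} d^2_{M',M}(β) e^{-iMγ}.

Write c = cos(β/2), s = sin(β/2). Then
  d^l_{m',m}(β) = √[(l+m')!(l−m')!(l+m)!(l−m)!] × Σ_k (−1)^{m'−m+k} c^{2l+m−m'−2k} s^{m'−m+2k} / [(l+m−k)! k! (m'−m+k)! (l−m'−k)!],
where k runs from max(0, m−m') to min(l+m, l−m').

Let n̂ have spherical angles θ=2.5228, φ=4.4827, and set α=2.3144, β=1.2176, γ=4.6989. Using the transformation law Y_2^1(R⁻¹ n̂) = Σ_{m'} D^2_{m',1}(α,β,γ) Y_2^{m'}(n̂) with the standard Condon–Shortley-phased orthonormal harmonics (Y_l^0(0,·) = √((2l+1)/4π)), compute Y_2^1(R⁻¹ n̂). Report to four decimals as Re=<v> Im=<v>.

Need the full column D^2_{m',1} for m'=−2..2 at α=2.3144, β=1.2176, γ=4.6989.
cos(β/2)=0.820335, sin(β/2)=0.571883
d^2_{-2,1}: single k=3 term ⇒ +0.306862;  D = +0.306109-0.021493i
d^2_{-1,1}: k∈[2..3] ⇒ +0.660266 -0.106962 = +0.553303;  D = -0.402161-0.380015i
d^2_{0,1}: k∈[1..2] ⇒ +0.773315 -0.375828 = +0.397487;  D = -0.005362+0.397451i
d^2_{1,1}: k∈[0..1] ⇒ +0.452861 -0.660266 = -0.207405;  D = -0.154537+0.138330i
d^2_{2,1}: single k=0 term ⇒ -0.631409;  D = +0.628437+0.061200i
Y_2^{m'}(θ=2.5228,φ=4.4827) and Σ D·Y over m':
  (+0.3061-0.0215i)·(-0.1165-0.0576i)  (-0.4022-0.3800i)·(+0.0831-0.3554i)  (-0.0054+0.3975i)·(+0.3124+0.0000i)  (-0.1545+0.1383i)·(-0.0831-0.3554i)  (+0.6284+0.0612i)·(-0.1165+0.0576i)
Y_2^1(R⁻¹ n̂) = -0.221792+0.292921i

Re=-0.2218 Im=0.2929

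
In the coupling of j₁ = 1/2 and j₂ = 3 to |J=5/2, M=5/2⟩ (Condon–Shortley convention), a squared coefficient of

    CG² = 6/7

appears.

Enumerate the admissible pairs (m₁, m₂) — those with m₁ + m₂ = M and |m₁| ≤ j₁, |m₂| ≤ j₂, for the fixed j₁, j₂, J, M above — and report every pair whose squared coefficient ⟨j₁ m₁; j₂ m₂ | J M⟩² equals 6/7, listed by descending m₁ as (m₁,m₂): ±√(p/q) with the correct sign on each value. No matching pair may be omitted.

Admissible pairs with m₁+m₂ = M = 5/2: (-1/2,3), (1/2,2)
  (m₁,m₂)=(1/2,2): CG² = 1/7, CG = +√(1/7)
  (m₁,m₂)=(-1/2,3): CG² = 6/7, CG = −√(6/7)   ← matches the target
Pairs with CG² = 6/7: (-1/2,3): −√(6/7)

(-1/2,3): −√(6/7)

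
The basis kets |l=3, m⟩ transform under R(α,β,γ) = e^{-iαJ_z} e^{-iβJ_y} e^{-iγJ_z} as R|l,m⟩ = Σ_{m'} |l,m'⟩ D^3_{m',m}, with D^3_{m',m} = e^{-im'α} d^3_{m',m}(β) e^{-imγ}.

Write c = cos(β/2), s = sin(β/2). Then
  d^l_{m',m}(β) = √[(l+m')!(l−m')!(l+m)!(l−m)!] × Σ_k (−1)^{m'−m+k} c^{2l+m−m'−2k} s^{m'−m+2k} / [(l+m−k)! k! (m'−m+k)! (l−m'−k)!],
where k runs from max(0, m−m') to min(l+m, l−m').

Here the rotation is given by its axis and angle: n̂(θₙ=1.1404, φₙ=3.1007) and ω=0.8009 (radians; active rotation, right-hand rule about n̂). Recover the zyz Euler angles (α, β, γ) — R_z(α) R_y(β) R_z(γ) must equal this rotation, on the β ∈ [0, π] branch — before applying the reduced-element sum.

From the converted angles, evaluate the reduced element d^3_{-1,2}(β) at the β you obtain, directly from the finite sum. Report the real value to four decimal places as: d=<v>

d=0.2135

Axis–angle → zyz. n̂ = (sinθₙcosφₙ, sinθₙsinφₙ, cosθₙ) = (-0.908041, +0.037153, +0.417231), ω = 0.8009.
R = I cosω + sinω [n̂]ₓ + (1−cosω) n̂n̂ᵀ gives
  R = [+0.946670, -0.309819, -0.088476; +0.289311, +0.696480, +0.656669; -0.141826, -0.647246, +0.748971]
β = atan2(√(R₁₃²+R₂₃²), R₃₃) = 0.724288; α = atan2(R₂₃, R₁₃) mod 2π = 1.704724; γ = atan2(R₃₂, −R₃₁) mod 2π = 4.928102
d^3_{-1,2}(β=0.7243) via the finite sum:
c=cos(0.724288/2)=0.935139, s=sin(0.724288/2)=0.354280; N=√[2·24·120·1]=75.894664
Admissible k: 3..4 (factorial args all ≥0)
  k=3: (−1)^0·75.8947/(12)·0.9351^3·0.3543^3 = +0.229985
  k=4: (−1)^1·75.8947/(24)·0.9351^1·0.3543^5 = -0.016505
d^3_{-1,2}(0.7243) = +0.229985 -0.016505 = +0.213480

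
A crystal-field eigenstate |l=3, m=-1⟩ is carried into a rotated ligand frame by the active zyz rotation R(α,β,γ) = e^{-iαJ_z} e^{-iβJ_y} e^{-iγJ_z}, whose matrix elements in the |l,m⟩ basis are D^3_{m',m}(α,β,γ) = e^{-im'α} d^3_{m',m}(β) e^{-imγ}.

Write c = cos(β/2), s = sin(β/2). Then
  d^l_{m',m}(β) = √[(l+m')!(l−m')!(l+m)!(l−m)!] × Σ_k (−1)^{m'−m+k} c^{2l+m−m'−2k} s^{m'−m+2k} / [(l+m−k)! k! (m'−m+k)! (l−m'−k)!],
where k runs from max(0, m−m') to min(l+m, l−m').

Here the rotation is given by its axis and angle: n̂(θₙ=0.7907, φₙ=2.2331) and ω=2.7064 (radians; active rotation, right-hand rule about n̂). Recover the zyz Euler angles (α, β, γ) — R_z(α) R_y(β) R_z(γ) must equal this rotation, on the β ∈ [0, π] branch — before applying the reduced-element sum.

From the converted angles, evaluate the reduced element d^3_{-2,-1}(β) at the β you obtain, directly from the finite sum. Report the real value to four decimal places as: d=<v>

d=-0.3646

Axis–angle → zyz. n̂ = (sinθₙcosφₙ, sinθₙsinφₙ, cosθₙ) = (-0.437124, +0.560557, +0.703348), ω = 2.7064.
R = I cosω + sinω [n̂]ₓ + (1−cosω) n̂n̂ᵀ gives
  R = [-0.542445, -0.763747, -0.349920; -0.170705, -0.307629, +0.936068; -0.822565, +0.567498, +0.036496]
β = atan2(√(R₁₃²+R₂₃²), R₃₃) = 1.534292; α = atan2(R₂₃, R₁₃) mod 2π = 1.928531; γ = atan2(R₃₂, −R₃₁) mod 2π = 0.603924
d^3_{-2,-1}(β=1.5343) via the finite sum:
Half-angle: c=0.719895, s=0.694083. N=√(1·120·2·24)=75.894664
k: max(0,(-1)−(-2))=1 … min(3+(-1),3−(-2))=2
  k=1: (−1)^0·75.8947/(24)·0.7199^5·0.6941^1 = +0.424381
  k=2: (−1)^1·75.8947/(12)·0.7199^3·0.6941^3 = -0.788990
d^3_{-2,-1}(1.5343) = +0.424381 -0.788990 = -0.364609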